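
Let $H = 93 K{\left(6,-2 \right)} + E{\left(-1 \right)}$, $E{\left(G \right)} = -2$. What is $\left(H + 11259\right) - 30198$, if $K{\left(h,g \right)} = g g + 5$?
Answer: $-18104$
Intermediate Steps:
$K{\left(h,g \right)} = 5 + g^{2}$ ($K{\left(h,g \right)} = g^{2} + 5 = 5 + g^{2}$)
$H = 835$ ($H = 93 \left(5 + \left(-2\right)^{2}\right) - 2 = 93 \left(5 + 4\right) - 2 = 93 \cdot 9 - 2 = 837 - 2 = 835$)
$\left(H + 11259\right) - 30198 = \left(835 + 11259\right) - 30198 = 12094 - 30198 = -18104$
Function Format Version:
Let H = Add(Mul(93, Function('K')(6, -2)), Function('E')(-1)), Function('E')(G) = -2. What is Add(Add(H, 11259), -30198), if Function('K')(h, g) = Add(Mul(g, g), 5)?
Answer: -18104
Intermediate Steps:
Function('K')(h, g) = Add(5, Pow(g, 2)) (Function('K')(h, g) = Add(Pow(g, 2), 5) = Add(5, Pow(g, 2)))
H = 835 (H = Add(Mul(93, Add(5, Pow(-2, 2))), -2) = Add(Mul(93, Add(5, 4)), -2) = Add(Mul(93, 9), -2) = Add(837, -2) = 835)
Add(Add(H, 11259), -30198) = Add(Add(835, 11259), -30198) = Add(12094, -30198) = -18104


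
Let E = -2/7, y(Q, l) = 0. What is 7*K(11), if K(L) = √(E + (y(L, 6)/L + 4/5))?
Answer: 3*√70/5 ≈ 5.0200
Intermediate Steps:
E = -2/7 (E = -2*⅐ = -2/7 ≈ -0.28571)
K(L) = 3*√70/35 (K(L) = √(-2/7 + (0/L + 4/5)) = √(-2/7 + (0 + 4*(⅕))) = √(-2/7 + (0 + ⅘)) = √(-2/7 + ⅘) = √(18/35) = 3*√70/35)
7*K(11) = 7*(3*√70/35) = 3*√70/5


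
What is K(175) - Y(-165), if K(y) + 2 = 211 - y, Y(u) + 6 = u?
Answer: 205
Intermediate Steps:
Y(u) = -6 + u
K(y) = 209 - y (K(y) = -2 + (211 - y) = 209 - y)
K(175) - Y(-165) = (209 - 1*175) - (-6 - 165) = (209 - 175) - 1*(-171) = 34 + 171 = 205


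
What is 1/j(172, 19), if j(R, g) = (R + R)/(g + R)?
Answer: 191/344 ≈ 0.55523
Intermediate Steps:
j(R, g) = 2*R/(R + g) (j(R, g) = (2*R)/(R + g) = 2*R/(R + g))
1/j(172, 19) = 1/(2*172/(172 + 19)) = 1/(2*172/191) = 1/(2*172*(1/191)) = 1/(344/191) = 191/344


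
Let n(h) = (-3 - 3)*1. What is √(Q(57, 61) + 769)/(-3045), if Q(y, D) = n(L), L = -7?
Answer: -√763/3045 ≈ -0.0090714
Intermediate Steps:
n(h) = -6 (n(h) = -6*1 = -6)
Q(y, D) = -6
√(Q(57, 61) + 769)/(-3045) = √(-6 + 769)/(-3045) = √763*(-1/3045) = -√763/3045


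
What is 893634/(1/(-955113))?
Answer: -853521450642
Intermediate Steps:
893634/(1/(-955113)) = 893634/(-1/955113) = 893634*(-955113) = -853521450642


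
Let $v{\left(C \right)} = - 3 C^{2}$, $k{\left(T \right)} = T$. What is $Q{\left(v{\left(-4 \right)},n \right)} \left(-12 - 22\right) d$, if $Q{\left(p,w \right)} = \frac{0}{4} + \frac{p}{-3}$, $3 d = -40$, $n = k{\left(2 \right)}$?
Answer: $\frac{21760}{3} \approx 7253.3$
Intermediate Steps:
$n = 2$
$d = - \frac{40}{3}$ ($d = \frac{1}{3} \left(-40\right) = - \frac{40}{3} \approx -13.333$)
$Q{\left(p,w \right)} = - \frac{p}{3}$ ($Q{\left(p,w \right)} = 0 \cdot \frac{1}{4} + p \left(- \frac{1}{3}\right) = 0 - \frac{p}{3} = - \frac{p}{3}$)
$Q{\left(v{\left(-4 \right)},n \right)} \left(-12 - 22\right) d = - \frac{\left(-3\right) \left(-4\right)^{2}}{3} \left(-12 - 22\right) \left(- \frac{40}{3}\right) = - \frac{\left(-3\right) 16}{3} \left(-12 - 22\right) \left(- \frac{40}{3}\right) = \left(- \frac{1}{3}\right) \left(-48\right) \left(-34\right) \left(- \frac{40}{3}\right) = 16 \left(-34\right) \left(- \frac{40}{3}\right) = \left(-544\right) \left(- \frac{40}{3}\right) = \frac{21760}{3}$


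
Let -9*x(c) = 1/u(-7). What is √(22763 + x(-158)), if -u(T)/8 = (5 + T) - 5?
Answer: √160615714/84 ≈ 150.87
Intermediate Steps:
u(T) = -8*T (u(T) = -8*((5 + T) - 5) = -8*T)
x(c) = -1/504 (x(c) = -1/(9*((-8*(-7)))) = -⅑/56 = -⅑*1/56 = -1/504)
√(22763 + x(-158)) = √(22763 - 1/504) = √(11472551/504) = √160615714/84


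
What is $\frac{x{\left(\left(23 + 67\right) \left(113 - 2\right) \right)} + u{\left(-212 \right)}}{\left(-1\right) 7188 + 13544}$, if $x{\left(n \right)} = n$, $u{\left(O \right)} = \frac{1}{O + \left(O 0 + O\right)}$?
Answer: $\frac{4235759}{2694944} \approx 1.5717$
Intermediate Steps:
$u{\left(O \right)} = \frac{1}{2 O}$ ($u{\left(O \right)} = \frac{1}{O + \left(0 + O\right)} = \frac{1}{O + O} = \frac{1}{2 O}$)
$\frac{x{\left(\left(23 + 67\right) \left(113 - 2\right) \right)} + u{\left(-212 \right)}}{\left(-1\right) 7188 + 13544} = \frac{\left(23 + 67\right) \left(113 - 2\right) + \frac{1}{2 \left(-212\right)}}{\left(-1\right) 7188 + 13544} = \frac{90 \cdot 111 + \frac{1}{2} \left(- \frac{1}{212}\right)}{-7188 + 13544} = \frac{9990 - \frac{1}{424}}{6356} = \frac{4235759}{424} \cdot \frac{1}{6356} = \frac{4235759}{2694944}$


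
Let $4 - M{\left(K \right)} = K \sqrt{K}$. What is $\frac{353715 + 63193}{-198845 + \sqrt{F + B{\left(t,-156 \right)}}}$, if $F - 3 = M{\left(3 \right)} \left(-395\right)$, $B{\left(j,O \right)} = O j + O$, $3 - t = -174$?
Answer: $- \frac{416908}{198845 - i \sqrt{29345 - 1185 \sqrt{3}}} \approx -2.0966 - 0.0017419 i$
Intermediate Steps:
$t = 177$ ($t = 3 - -174 = 3 + 174 = 177$)
$M{\left(K \right)} = 4 - K^{\frac{3}{2}}$ ($M{\left(K \right)} = 4 - K \sqrt{K} = 4 - K^{\frac{3}{2}}$)
$B{\left(j,O \right)} = O + O j$
$F = -1577 + 1185 \sqrt{3}$ ($F = 3 + \left(4 - 3^{\frac{3}{2}}\right) \left(-395\right) = 3 + \left(4 - 3 \sqrt{3}\right) \left(-395\right) = 3 - \left(1580 - 1185 \sqrt{3}\right) = -1577 + 1185 \sqrt{3} \approx 475.48$)
$\frac{353715 + 63193}{-198845 + \sqrt{F + B{\left(t,-156 \right)}}} = \frac{353715 + 63193}{-198845 + \sqrt{\left(-1577 + 1185 \sqrt{3}\right) - 156 \left(1 + 177\right)}} = \frac{416908}{-198845 + \sqrt{\left(-1577 + 1185 \sqrt{3}\right) - 27768}} = \frac{416908}{-198845 + \sqrt{-29345 + 1185 \sqrt{3}}}$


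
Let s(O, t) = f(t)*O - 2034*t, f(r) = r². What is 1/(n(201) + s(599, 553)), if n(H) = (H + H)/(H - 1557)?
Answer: 226/41144382247 ≈ 5.4929e-9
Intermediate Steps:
n(H) = 2*H/(-1557 + H) (n(H) = (2*H)/(-1557 + H) = 2*H/(-1557 + H))
s(O, t) = -2034*t + O*t² (s(O, t) = t²*O - 2034*t = O*t² - 2034*t = -2034*t + O*t²)
1/(n(201) + s(599, 553)) = 1/(2*201/(-1557 + 201) + 553*(-2034 + 599*553)) = 1/(2*201/(-1356) + 553*(-2034 + 331247)) = 1/(2*201*(-1/1356) + 553*329213) = 1/(-67/226 + 182054789) = 1/(41144382247/226) = 226/41144382247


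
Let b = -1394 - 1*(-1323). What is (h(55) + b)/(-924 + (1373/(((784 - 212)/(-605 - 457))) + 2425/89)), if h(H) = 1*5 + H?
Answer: 279994/87712553 ≈ 0.0031922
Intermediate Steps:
h(H) = 5 + H
b = -71 (b = -1394 + 1323 = -71)
(h(55) + b)/(-924 + (1373/(((784 - 212)/(-605 - 457))) + 2425/89)) = ((5 + 55) - 71)/(-924 + (1373/(((784 - 212)/(-605 - 457))) + 2425/89)) = (60 - 71)/(-924 + (1373/((572/(-1062))) + 2425*(1/89))) = -11/(-924 + (1373/((572*(-1/1062))) + 2425/89)) = -11/(-924 + (1373/(-286/531) + 2425/89)) = -11/(-924 + (1373*(-531/286) + 2425/89)) = -11/(-924 + (-729063/286 + 2425/89)) = -11/(-924 - 64193057/25454) = -11/(-87712553/25454) = -11*(-25454/87712553) = 279994/87712553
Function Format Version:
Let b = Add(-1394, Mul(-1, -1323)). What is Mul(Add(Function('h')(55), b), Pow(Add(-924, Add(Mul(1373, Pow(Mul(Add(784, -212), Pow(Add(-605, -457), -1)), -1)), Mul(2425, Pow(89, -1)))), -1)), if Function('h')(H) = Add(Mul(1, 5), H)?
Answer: Rational(279994, 87712553) ≈ 0.0031922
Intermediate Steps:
Function('h')(H) = Add(5, H)
b = -71 (b = Add(-1394, 1323) = -71)
Mul(Add(Function('h')(55), b), Pow(Add(-924, Add(Mul(1373, Pow(Mul(Add(784, -212), Pow(Add(-605, -457), -1)), -1)), Mul(2425, Pow(89, -1)))), -1)) = Mul(Add(Add(5, 55), -71), Pow(Add(-924, Add(Mul(1373, Pow(Mul(Add(784, -212), Pow(Add(-605, -457), -1)), -1)), Mul(2425, Pow(89, -1)))), -1)) = Mul(Add(60, -71), Pow(Add(-924, Add(Mul(1373, Pow(Mul(572, Pow(-1062, -1)), -1)), Mul(2425, Rational(1, 89)))), -1)) = Mul(-11, Pow(Add(-924, Add(Mul(1373, Pow(Mul(572, Rational(-1, 1062)), -1)), Rational(2425, 89))), -1)) = Mul(-11, Pow(Add(-924, Add(Mul(1373, Pow(Rational(-286, 531), -1)), Rational(2425, 89))), -1)) = Mul(-11, Pow(Add(-924, Add(Mul(1373, Rational(-531, 286)), Rational(2425, 89))), -1)) = Mul(-11, Pow(Add(-924, Add(Rational(-729063, 286), Rational(2425, 89))), -1)) = Mul(-11, Pow(Add(-924, Rational(-64193057, 25454)), -1)) = Mul(-11, Pow(Rational(-87712553, 25454), -1)) = Mul(-11, Rational(-25454, 87712553)) = Rational(279994, 87712553)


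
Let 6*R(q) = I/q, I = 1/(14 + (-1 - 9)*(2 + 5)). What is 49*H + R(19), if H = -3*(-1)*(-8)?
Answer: -7507585/6384 ≈ -1176.0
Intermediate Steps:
I = -1/56 (I = 1/(14 - 10*7) = 1/(14 - 70) = 1/(-56) = -1/56 ≈ -0.017857)
H = -24 (H = 3*(-8) = -24)
R(q) = -1/(336*q) (R(q) = (-1/(56*q))/6 = -1/(336*q))
49*H + R(19) = 49*(-24) - 1/336/19 = -1176 - 1/336*1/19 = -1176 - 1/6384 = -7507585/6384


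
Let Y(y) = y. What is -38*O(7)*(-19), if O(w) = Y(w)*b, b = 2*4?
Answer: 40432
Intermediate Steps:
b = 8
O(w) = 8*w (O(w) = w*8 = 8*w)
-38*O(7)*(-19) = -304*7*(-19) = -38*56*(-19) = -2128*(-19) = 40432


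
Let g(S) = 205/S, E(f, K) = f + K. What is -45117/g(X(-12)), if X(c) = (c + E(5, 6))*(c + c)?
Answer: -1082808/205 ≈ -5282.0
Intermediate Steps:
E(f, K) = K + f
X(c) = 2*c*(11 + c) (X(c) = (c + (6 + 5))*(c + c) = (c + 11)*(2*c) = (11 + c)*(2*c) = 2*c*(11 + c))
-45117/g(X(-12)) = -45117/(205/((2*(-12)*(11 - 12)))) = -45117/(205/((2*(-12)*(-1)))) = -45117/(205/24) = -45117/(205*(1/24)) = -45117/205/24 = -45117*24/205 = -1082808/205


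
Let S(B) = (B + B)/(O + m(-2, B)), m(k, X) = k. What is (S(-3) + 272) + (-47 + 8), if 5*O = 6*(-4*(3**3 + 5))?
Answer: 90652/389 ≈ 233.04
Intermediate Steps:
O = -768/5 (O = (6*(-4*(3**3 + 5)))/5 = (6*(-4*(27 + 5)))/5 = (6*(-4*32))/5 = (6*(-128))/5 = (1/5)*(-768) = -768/5 ≈ -153.60)
S(B) = -5*B/389 (S(B) = (B + B)/(-768/5 - 2) = (2*B)/(-778/5) = (2*B)*(-5/778) = -5*B/389)
(S(-3) + 272) + (-47 + 8) = (-5/389*(-3) + 272) + (-47 + 8) = (15/389 + 272) - 39 = 105823/389 - 39 = 90652/389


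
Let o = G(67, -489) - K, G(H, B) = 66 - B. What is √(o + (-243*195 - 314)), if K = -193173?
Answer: √146029 ≈ 382.14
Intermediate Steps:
o = 193728 (o = (66 - 1*(-489)) - 1*(-193173) = (66 + 489) + 193173 = 555 + 193173 = 193728)
√(o + (-243*195 - 314)) = √(193728 + (-243*195 - 314)) = √(193728 + (-47385 - 314)) = √(193728 - 47699) = √146029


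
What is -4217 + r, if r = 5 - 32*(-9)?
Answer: -3924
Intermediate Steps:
r = 293 (r = 5 + 288 = 293)
-4217 + r = -4217 + 293 = -3924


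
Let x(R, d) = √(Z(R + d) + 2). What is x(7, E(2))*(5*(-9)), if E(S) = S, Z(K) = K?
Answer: -45*√11 ≈ -149.25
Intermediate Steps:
x(R, d) = √(2 + R + d) (x(R, d) = √((R + d) + 2) = √(2 + R + d))
x(7, E(2))*(5*(-9)) = √(2 + 7 + 2)*(5*(-9)) = √11*(-45) = -45*√11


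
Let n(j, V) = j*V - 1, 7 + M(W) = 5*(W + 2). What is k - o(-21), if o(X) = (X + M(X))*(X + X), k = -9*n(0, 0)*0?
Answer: -5166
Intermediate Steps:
M(W) = 3 + 5*W (M(W) = -7 + 5*(W + 2) = -7 + 5*(2 + W) = -7 + (10 + 5*W) = 3 + 5*W)
n(j, V) = -1 + V*j (n(j, V) = V*j - 1 = -1 + V*j)
k = 0 (k = -9*(-1 + 0*0)*0 = -9*(-1 + 0)*0 = -9*(-1)*0 = 9*0 = 0)
o(X) = 2*X*(3 + 6*X) (o(X) = (X + (3 + 5*X))*(X + X) = (3 + 6*X)*(2*X) = 2*X*(3 + 6*X))
k - o(-21) = 0 - 6*(-21)*(1 + 2*(-21)) = 0 - 6*(-21)*(1 - 42) = 0 - 6*(-21)*(-41) = 0 - 1*5166 = 0 - 5166 = -5166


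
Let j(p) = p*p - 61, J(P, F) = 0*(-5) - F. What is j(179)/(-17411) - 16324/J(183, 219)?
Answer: 277213544/3813009 ≈ 72.702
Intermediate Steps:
J(P, F) = -F (J(P, F) = 0 - F = -F)
j(p) = -61 + p**2 (j(p) = p**2 - 61 = -61 + p**2)
j(179)/(-17411) - 16324/J(183, 219) = (-61 + 179**2)/(-17411) - 16324/((-1*219)) = (-61 + 32041)*(-1/17411) - 16324/(-219) = 31980*(-1/17411) - 16324*(-1/219) = -31980/17411 + 16324/219 = 277213544/3813009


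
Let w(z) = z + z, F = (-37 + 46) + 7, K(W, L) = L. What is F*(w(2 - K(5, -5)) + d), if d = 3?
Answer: 272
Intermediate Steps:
F = 16 (F = 9 + 7 = 16)
w(z) = 2*z
F*(w(2 - K(5, -5)) + d) = 16*(2*(2 - 1*(-5)) + 3) = 16*(2*(2 + 5) + 3) = 16*(2*7 + 3) = 16*(14 + 3) = 16*17 = 272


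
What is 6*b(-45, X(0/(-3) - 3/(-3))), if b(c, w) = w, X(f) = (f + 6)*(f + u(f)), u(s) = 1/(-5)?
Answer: 168/5 ≈ 33.600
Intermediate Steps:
u(s) = -⅕
X(f) = (6 + f)*(-⅕ + f) (X(f) = (f + 6)*(f - ⅕) = (6 + f)*(-⅕ + f))
6*b(-45, X(0/(-3) - 3/(-3))) = 6*(-6/5 + (0/(-3) - 3/(-3))² + 29*(0/(-3) - 3/(-3))/5) = 6*(-6/5 + (0*(-⅓) - 3*(-⅓))² + 29*(0*(-⅓) - 3*(-⅓))/5) = 6*(-6/5 + (0 + 1)² + 29*(0 + 1)/5) = 6*(-6/5 + 1² + (29/5)*1) = 6*(-6/5 + 1 + 29/5) = 6*(28/5) = 168/5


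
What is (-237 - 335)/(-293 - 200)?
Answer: 572/493 ≈ 1.1602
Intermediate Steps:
(-237 - 335)/(-293 - 200) = -572/(-493) = -572*(-1/493) = 572/493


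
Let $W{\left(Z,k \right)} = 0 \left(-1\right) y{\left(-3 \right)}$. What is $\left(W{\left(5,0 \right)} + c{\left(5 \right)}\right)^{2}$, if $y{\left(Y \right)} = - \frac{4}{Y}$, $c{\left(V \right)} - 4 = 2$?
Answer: $36$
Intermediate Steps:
$c{\left(V \right)} = 6$ ($c{\left(V \right)} = 4 + 2 = 6$)
$W{\left(Z,k \right)} = 0$ ($W{\left(Z,k \right)} = 0 \left(-1\right) \left(- \frac{4}{-3}\right) = 0 \left(\left(-4\right) \left(- \frac{1}{3}\right)\right) = 0 \cdot \frac{4}{3} = 0$)
$\left(W{\left(5,0 \right)} + c{\left(5 \right)}\right)^{2} = \left(0 + 6\right)^{2} = 6^{2} = 36$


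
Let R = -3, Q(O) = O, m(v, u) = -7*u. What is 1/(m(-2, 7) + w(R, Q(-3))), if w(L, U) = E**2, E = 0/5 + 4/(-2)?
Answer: -1/45 ≈ -0.022222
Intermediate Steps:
E = -2 (E = 0*(1/5) + 4*(-1/2) = 0 - 2 = -2)
w(L, U) = 4 (w(L, U) = (-2)**2 = 4)
1/(m(-2, 7) + w(R, Q(-3))) = 1/(-7*7 + 4) = 1/(-49 + 4) = 1/(-45) = -1/45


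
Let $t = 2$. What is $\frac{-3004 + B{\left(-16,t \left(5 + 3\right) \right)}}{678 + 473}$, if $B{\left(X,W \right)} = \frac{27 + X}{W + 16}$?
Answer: $- \frac{96117}{36832} \approx -2.6096$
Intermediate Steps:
$B{\left(X,W \right)} = \frac{27 + X}{16 + W}$
$\frac{-3004 + B{\left(-16,t \left(5 + 3\right) \right)}}{678 + 473} = \frac{-3004 + \frac{27 - 16}{16 + 2 \left(5 + 3\right)}}{678 + 473} = \frac{-3004 + \frac{1}{16 + 2 \cdot 8} \cdot 11}{1151} = \left(-3004 + \frac{1}{16 + 16} \cdot 11\right) \frac{1}{1151} = \left(-3004 + \frac{1}{32} \cdot 11\right) \frac{1}{1151} = \left(-3004 + \frac{11}{32}\right) \frac{1}{1151} = \left(- \frac{96117}{32}\right) \frac{1}{1151} = - \frac{96117}{36832}$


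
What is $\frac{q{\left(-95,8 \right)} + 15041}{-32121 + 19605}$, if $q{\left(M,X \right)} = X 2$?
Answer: $- \frac{717}{596} \approx -1.203$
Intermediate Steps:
$q{\left(M,X \right)} = 2 X$
$\frac{q{\left(-95,8 \right)} + 15041}{-32121 + 19605} = \frac{2 \cdot 8 + 15041}{-32121 + 19605} = \frac{16 + 15041}{-12516} = 15057 \left(- \frac{1}{12516}\right) = - \frac{717}{596}$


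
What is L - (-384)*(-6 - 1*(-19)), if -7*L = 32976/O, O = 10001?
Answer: 349441968/70007 ≈ 4991.5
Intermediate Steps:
L = -32976/70007 (L = -32976/(7*10001) = -1/7*32976/10001 = -32976/70007 ≈ -0.47104)
L - (-384)*(-6 - 1*(-19)) = -32976/70007 - (-384)*(-6 - 1*(-19)) = -32976/70007 - (-384)*(-6 + 19) = -32976/70007 - (-384)*13 = -32976/70007 - 1*(-4992) = -32976/70007 + 4992 = 349441968/70007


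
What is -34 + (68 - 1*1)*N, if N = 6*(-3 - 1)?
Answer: -1642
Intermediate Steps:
N = -24 (N = 6*(-4) = -24)
-34 + (68 - 1*1)*N = -34 + (68 - 1*1)*(-24) = -34 + (68 - 1)*(-24) = -34 + 67*(-24) = -34 - 1608 = -1642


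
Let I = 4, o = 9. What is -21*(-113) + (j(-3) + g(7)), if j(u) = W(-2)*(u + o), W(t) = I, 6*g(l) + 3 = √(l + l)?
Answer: 4793/2 + √14/6 ≈ 2397.1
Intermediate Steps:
g(l) = -½ + √2*√l/6 (g(l) = -½ + √(l + l)/6 = -½ + √(2*l)/6 = -½ + (√2*√l)/6 = -½ + √2*√l/6)
W(t) = 4
j(u) = 36 + 4*u (j(u) = 4*(u + 9) = 4*(9 + u) = 36 + 4*u)
-21*(-113) + (j(-3) + g(7)) = -21*(-113) + ((36 + 4*(-3)) + (-½ + √2*√7/6)) = 2373 + ((36 - 12) + (-½ + √14/6)) = 2373 + (24 + (-½ + √14/6)) = 2373 + (47/2 + √14/6) = 4793/2 + √14/6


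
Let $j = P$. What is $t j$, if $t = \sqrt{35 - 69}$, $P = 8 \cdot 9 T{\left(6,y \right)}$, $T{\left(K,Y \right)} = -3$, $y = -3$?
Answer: $- 216 i \sqrt{34} \approx - 1259.5 i$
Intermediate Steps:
$P = -216$ ($P = 8 \cdot 9 \left(-3\right) = 72 \left(-3\right) = -216$)
$j = -216$
$t = i \sqrt{34}$ ($t = \sqrt{-34} = i \sqrt{34} \approx 5.8309 i$)
$t j = i \sqrt{34} \left(-216\right) = - 216 i \sqrt{34}$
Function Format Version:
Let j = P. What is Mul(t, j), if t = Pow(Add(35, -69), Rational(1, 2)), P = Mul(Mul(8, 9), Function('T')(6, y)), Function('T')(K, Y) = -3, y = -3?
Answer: Mul(-216, I, Pow(34, Rational(1, 2))) ≈ Mul(-1259.5, I)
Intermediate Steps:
P = -216 (P = Mul(Mul(8, 9), -3) = Mul(72, -3) = -216)
j = -216
t = Mul(I, Pow(34, Rational(1, 2))) (t = Pow(-34, Rational(1, 2)) = Mul(I, Pow(34, Rational(1, 2))) ≈ Mul(5.8309, I))
Mul(t, j) = Mul(Mul(I, Pow(34, Rational(1, 2))), -216) = Mul(-216, I, Pow(34, Rational(1, 2)))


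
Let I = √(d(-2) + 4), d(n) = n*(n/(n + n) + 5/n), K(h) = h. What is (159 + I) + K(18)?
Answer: 177 + 2*√2 ≈ 179.83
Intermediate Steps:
d(n) = n*(½ + 5/n) (d(n) = n*(n/((2*n)) + 5/n) = n*(n*(1/(2*n)) + 5/n) = n*(½ + 5/n))
I = 2*√2 (I = √((5 + (½)*(-2)) + 4) = √((5 - 1) + 4) = √(4 + 4) = √8 = 2*√2 ≈ 2.8284)
(159 + I) + K(18) = (159 + 2*√2) + 18 = 177 + 2*√2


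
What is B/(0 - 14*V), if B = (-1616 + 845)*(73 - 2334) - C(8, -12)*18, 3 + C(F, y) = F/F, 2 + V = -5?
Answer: 1743267/98 ≈ 17788.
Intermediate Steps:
V = -7 (V = -2 - 5 = -7)
C(F, y) = -2 (C(F, y) = -3 + F/F = -3 + 1 = -2)
B = 1743267 (B = (-1616 + 845)*(73 - 2334) - (-2)*18 = -771*(-2261) - 1*(-36) = 1743231 + 36 = 1743267)
B/(0 - 14*V) = 1743267/(0 - 14*(-7)) = 1743267/(0 + 98) = 1743267/98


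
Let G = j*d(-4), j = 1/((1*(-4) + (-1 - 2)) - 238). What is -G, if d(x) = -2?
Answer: -2/245 ≈ -0.0081633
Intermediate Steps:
j = -1/245 (j = 1/((-4 - 3) - 238) = 1/(-7 - 238) = 1/(-245) = -1/245 ≈ -0.0040816)
G = 2/245 (G = -1/245*(-2) = 2/245 ≈ 0.0081633)
-G = -1*2/245 = -2/245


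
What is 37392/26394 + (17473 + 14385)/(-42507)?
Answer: 124760282/186988293 ≈ 0.66721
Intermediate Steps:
37392/26394 + (17473 + 14385)/(-42507) = 37392*(1/26394) + 31858*(-1/42507) = 6232/4399 - 31858/42507 = 124760282/186988293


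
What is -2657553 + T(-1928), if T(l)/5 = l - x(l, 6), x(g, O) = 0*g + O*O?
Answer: -2667373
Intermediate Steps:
x(g, O) = O² (x(g, O) = 0 + O² = O²)
T(l) = -180 + 5*l (T(l) = 5*(l - 1*6²) = 5*(l - 1*36) = 5*(l - 36) = 5*(-36 + l) = -180 + 5*l)
-2657553 + T(-1928) = -2657553 + (-180 + 5*(-1928)) = -2657553 + (-180 - 9640) = -2657553 - 9820 = -2667373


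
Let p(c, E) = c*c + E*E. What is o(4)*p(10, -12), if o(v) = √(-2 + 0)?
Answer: 244*I*√2 ≈ 345.07*I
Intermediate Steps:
o(v) = I*√2 (o(v) = √(-2) = I*√2)
p(c, E) = E² + c² (p(c, E) = c² + E² = E² + c²)
o(4)*p(10, -12) = (I*√2)*((-12)² + 10²) = (I*√2)*(144 + 100) = (I*√2)*244 = 244*I*√2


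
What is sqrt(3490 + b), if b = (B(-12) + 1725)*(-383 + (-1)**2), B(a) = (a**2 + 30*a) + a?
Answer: 2*I*sqrt(142091) ≈ 753.9*I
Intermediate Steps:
B(a) = a**2 + 31*a
b = -571854 (b = (-12*(31 - 12) + 1725)*(-383 + (-1)**2) = (-12*19 + 1725)*(-383 + 1) = (-228 + 1725)*(-382) = 1497*(-382) = -571854)
sqrt(3490 + b) = sqrt(3490 - 571854) = sqrt(-568364) = 2*I*sqrt(142091)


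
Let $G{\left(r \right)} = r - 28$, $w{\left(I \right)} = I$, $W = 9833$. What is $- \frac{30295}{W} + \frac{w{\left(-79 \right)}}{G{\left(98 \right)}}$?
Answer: $- \frac{2897457}{688310} \approx -4.2095$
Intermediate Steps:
$G{\left(r \right)} = -28 + r$
$- \frac{30295}{W} + \frac{w{\left(-79 \right)}}{G{\left(98 \right)}} = - \frac{30295}{9833} - \frac{79}{-28 + 98} = \left(-30295\right) \frac{1}{9833} - \frac{79}{70} = - \frac{30295}{9833} - \frac{79}{70} = - \frac{2897457}{688310}$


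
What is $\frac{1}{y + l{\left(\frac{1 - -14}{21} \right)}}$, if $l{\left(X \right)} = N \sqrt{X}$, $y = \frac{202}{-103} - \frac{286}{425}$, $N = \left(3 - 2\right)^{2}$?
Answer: $- \frac{35333253900}{83490290923} - \frac{1916250625 \sqrt{35}}{83490290923} \approx -0.55899$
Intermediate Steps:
$N = 1$ ($N = 1^{2} = 1$)
$y = - \frac{115308}{43775}$ ($y = 202 \left(- \frac{1}{103}\right) - \frac{286}{425} = - \frac{202}{103} - \frac{286}{425} = - \frac{115308}{43775} \approx -2.6341$)
$l{\left(X \right)} = \sqrt{X}$ ($l{\left(X \right)} = 1 \sqrt{X} = \sqrt{X}$)
$\frac{1}{y + l{\left(\frac{1 - -14}{21} \right)}} = \frac{1}{- \frac{115308}{43775} + \sqrt{\frac{1 - -14}{21}}} = \frac{1}{- \frac{115308}{43775} + \sqrt{\left(1 + 14\right) \frac{1}{21}}} = \frac{1}{- \frac{115308}{43775} + \sqrt{15 \cdot \frac{1}{21}}} = \frac{1}{- \frac{115308}{43775} + \sqrt{\frac{5}{7}}} = \frac{1}{- \frac{115308}{43775} + \frac{\sqrt{35}}{7}}$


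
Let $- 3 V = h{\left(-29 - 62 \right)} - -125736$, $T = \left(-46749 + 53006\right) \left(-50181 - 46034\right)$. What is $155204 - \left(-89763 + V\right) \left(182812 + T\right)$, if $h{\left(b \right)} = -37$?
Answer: $-79239127502024$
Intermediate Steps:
$T = -602017255$ ($T = 6257 \left(-96215\right) = -602017255$)
$V = - \frac{125699}{3}$ ($V = - \frac{-37 - -125736}{3} = - \frac{-37 + 125736}{3} = \left(- \frac{1}{3}\right) 125699 = - \frac{125699}{3} \approx -41900.0$)
$155204 - \left(-89763 + V\right) \left(182812 + T\right) = 155204 - \left(-89763 - \frac{125699}{3}\right) \left(182812 - 602017255\right) = 155204 - \left(- \frac{394988}{3}\right) \left(-601834443\right) = 155204 - 79239127657228 = -79239127502024$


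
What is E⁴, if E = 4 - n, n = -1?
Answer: 625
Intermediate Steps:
E = 5 (E = 4 - 1*(-1) = 4 + 1 = 5)
E⁴ = 5⁴ = 625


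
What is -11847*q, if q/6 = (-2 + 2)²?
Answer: 0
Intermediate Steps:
q = 0 (q = 6*(-2 + 2)² = 6*0² = 6*0 = 0)
-11847*q = -11847*0 = 0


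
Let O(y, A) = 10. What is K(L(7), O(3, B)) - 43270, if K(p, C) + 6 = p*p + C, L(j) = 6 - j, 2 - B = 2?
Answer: -43265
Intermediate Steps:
B = 0 (B = 2 - 1*2 = 2 - 2 = 0)
K(p, C) = -6 + C + p² (K(p, C) = -6 + (p*p + C) = -6 + (p² + C) = -6 + (C + p²) = -6 + C + p²)
K(L(7), O(3, B)) - 43270 = (-6 + 10 + (6 - 1*7)²) - 43270 = (-6 + 10 + (6 - 7)²) - 43270 = (-6 + 10 + (-1)²) - 43270 = (-6 + 10 + 1) - 43270 = 5 - 43270 = -43265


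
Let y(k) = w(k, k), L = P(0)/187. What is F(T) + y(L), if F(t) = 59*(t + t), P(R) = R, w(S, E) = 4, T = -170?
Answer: -20056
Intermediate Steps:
L = 0 (L = 0/187 = 0*(1/187) = 0)
F(t) = 118*t (F(t) = 59*(2*t) = 118*t)
y(k) = 4
F(T) + y(L) = 118*(-170) + 4 = -20060 + 4 = -20056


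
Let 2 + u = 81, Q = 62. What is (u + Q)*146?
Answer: 20586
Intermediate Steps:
u = 79 (u = -2 + 81 = 79)
(u + Q)*146 = (79 + 62)*146 = 141*146 = 20586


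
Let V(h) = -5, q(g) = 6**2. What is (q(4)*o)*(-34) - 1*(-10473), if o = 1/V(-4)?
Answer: 53589/5 ≈ 10718.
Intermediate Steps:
q(g) = 36
o = -1/5 (o = 1/(-5) = -1/5 ≈ -0.20000)
(q(4)*o)*(-34) - 1*(-10473) = (36*(-1/5))*(-34) - 1*(-10473) = -36/5*(-34) + 10473 = 1224/5 + 10473 = 53589/5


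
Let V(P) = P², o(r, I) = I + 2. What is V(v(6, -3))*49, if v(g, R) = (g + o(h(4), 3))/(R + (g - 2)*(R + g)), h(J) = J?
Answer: 5929/81 ≈ 73.198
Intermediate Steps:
o(r, I) = 2 + I
v(g, R) = (5 + g)/(R + (-2 + g)*(R + g)) (v(g, R) = (g + (2 + 3))/(R + (g - 2)*(R + g)) = (g + 5)/(R + (-2 + g)*(R + g)) = (5 + g)/(R + (-2 + g)*(R + g)))
V(v(6, -3))*49 = ((5 + 6)/(6² - 1*(-3) - 2*6 - 3*6))²*49 = (11/(36 + 3 - 12 - 18))²*49 = (11/9)²*49 = (121/81)*49 = 5929/81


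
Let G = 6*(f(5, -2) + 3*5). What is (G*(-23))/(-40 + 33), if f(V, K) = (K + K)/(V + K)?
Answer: 1886/7 ≈ 269.43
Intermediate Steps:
f(V, K) = 2*K/(K + V) (f(V, K) = (2*K)/(K + V) = 2*K/(K + V))
G = 82 (G = 6*(2*(-2)/(-2 + 5) + 3*5) = 6*(2*(-2)/3 + 15) = 6*(2*(-2)*(1/3) + 15) = 6*(-4/3 + 15) = 6*(41/3) = 82)
(G*(-23))/(-40 + 33) = (82*(-23))/(-40 + 33) = -1886/(-7) = -1886*(-1/7) = 1886/7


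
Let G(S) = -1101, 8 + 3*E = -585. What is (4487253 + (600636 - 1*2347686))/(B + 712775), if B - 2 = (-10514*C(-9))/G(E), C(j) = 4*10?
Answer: 3016963503/785188037 ≈ 3.8423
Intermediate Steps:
E = -593/3 (E = -8/3 + (1/3)*(-585) = -8/3 - 195 = -593/3 ≈ -197.67)
C(j) = 40
B = 422762/1101 (B = 2 - 10514*40/(-1101) = 2 - 420560*(-1/1101) = 2 + 420560/1101 = 422762/1101 ≈ 383.98)
(4487253 + (600636 - 1*2347686))/(B + 712775) = (4487253 + (600636 - 1*2347686))/(422762/1101 + 712775) = (4487253 + (600636 - 2347686))/(785188037/1101) = (4487253 - 1747050)*(1101/785188037) = 2740203*(1101/785188037) = 3016963503/785188037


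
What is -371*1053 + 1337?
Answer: -389326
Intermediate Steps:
-371*1053 + 1337 = -390663 + 1337 = -389326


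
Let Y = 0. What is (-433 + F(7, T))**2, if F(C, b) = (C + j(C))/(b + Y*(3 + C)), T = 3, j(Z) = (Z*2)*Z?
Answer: 158404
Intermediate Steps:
j(Z) = 2*Z**2 (j(Z) = (2*Z)*Z = 2*Z**2)
F(C, b) = (C + 2*C**2)/b (F(C, b) = (C + 2*C**2)/(b + 0*(3 + C)) = (C + 2*C**2)/(b + 0) = (C + 2*C**2)/b)
(-433 + F(7, T))**2 = (-433 + 7*(1 + 2*7)/3)**2 = (-433 + 7*(1/3)*(1 + 14))**2 = (-433 + 7*(1/3)*15)**2 = (-433 + 35)**2 = (-398)**2 = 158404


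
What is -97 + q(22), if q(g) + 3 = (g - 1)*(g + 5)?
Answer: 467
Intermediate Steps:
q(g) = -3 + (-1 + g)*(5 + g) (q(g) = -3 + (g - 1)*(g + 5) = -3 + (-1 + g)*(5 + g))
-97 + q(22) = -97 + (-8 + 22² + 4*22) = -97 + (-8 + 484 + 88) = -97 + 564 = 467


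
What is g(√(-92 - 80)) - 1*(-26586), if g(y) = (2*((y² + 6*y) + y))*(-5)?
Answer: 28306 - 140*I*√43 ≈ 28306.0 - 918.04*I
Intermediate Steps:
g(y) = -70*y - 10*y² (g(y) = (2*(y² + 7*y))*(-5) = (2*y² + 14*y)*(-5) = -70*y - 10*y²)
g(√(-92 - 80)) - 1*(-26586) = -10*√(-92 - 80)*(7 + √(-92 - 80)) - 1*(-26586) = -10*√(-172)*(7 + √(-172)) + 26586 = -10*2*I*√43*(7 + 2*I*√43) + 26586 = -20*I*√43*(7 + 2*I*√43) + 26586 = 26586 - 20*I*√43*(7 + 2*I*√43)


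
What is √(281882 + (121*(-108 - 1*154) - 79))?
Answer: 3*√27789 ≈ 500.10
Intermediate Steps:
√(281882 + (121*(-108 - 1*154) - 79)) = √(281882 + (121*(-108 - 154) - 79)) = √(281882 + (121*(-262) - 79)) = √(281882 + (-31702 - 79)) = √(281882 - 31781) = √250101 = 3*√27789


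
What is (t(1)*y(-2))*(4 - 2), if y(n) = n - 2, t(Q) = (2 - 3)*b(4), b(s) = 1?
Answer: 8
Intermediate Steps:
t(Q) = -1 (t(Q) = (2 - 3)*1 = -1*1 = -1)
y(n) = -2 + n
(t(1)*y(-2))*(4 - 2) = (-(-2 - 2))*(4 - 2) = -1*(-4)*2 = 4*2 = 8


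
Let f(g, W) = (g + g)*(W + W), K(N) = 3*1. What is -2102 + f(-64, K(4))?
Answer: -2870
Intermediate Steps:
K(N) = 3
f(g, W) = 4*W*g (f(g, W) = (2*g)*(2*W) = 4*W*g)
-2102 + f(-64, K(4)) = -2102 + 4*3*(-64) = -2102 - 768 = -2870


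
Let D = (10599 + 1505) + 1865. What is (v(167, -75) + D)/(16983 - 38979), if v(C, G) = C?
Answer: -1178/1833 ≈ -0.64266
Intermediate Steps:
D = 13969 (D = 12104 + 1865 = 13969)
(v(167, -75) + D)/(16983 - 38979) = (167 + 13969)/(16983 - 38979) = 14136/(-21996) = 14136*(-1/21996) = -1178/1833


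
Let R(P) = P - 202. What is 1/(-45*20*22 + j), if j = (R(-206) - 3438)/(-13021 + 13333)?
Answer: -52/1030241 ≈ -5.0474e-5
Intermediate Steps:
R(P) = -202 + P
j = -641/52 (j = ((-202 - 206) - 3438)/(-13021 + 13333) = (-408 - 3438)/312 = -3846*1/312 = -641/52 ≈ -12.327)
1/(-45*20*22 + j) = 1/(-45*20*22 - 641/52) = 1/(-900*22 - 641/52) = 1/(-19800 - 641/52) = 1/(-1030241/52) = -52/1030241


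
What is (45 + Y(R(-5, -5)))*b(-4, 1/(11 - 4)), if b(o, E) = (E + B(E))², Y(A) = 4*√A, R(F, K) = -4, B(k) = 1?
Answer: 2880/49 + 512*I/49 ≈ 58.776 + 10.449*I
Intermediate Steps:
b(o, E) = (1 + E)² (b(o, E) = (E + 1)² = (1 + E)²)
(45 + Y(R(-5, -5)))*b(-4, 1/(11 - 4)) = (45 + 4*√(-4))*(1 + 1/(11 - 4))² = (45 + 4*(2*I))*(1 + 1/7)² = (45 + 8*I)*(1 + ⅐)² = (45 + 8*I)*(8/7)² = (45 + 8*I)*(64/49) = 2880/49 + 512*I/49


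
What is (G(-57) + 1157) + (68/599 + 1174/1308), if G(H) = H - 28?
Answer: 420347797/391746 ≈ 1073.0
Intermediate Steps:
G(H) = -28 + H
(G(-57) + 1157) + (68/599 + 1174/1308) = ((-28 - 57) + 1157) + (68/599 + 1174/1308) = (-85 + 1157) + (68*(1/599) + 1174*(1/1308)) = 1072 + (68/599 + 587/654) = 1072 + 396085/391746 = 420347797/391746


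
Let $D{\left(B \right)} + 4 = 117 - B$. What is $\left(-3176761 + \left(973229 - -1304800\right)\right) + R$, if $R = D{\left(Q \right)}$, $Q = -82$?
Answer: $-898537$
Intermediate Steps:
$D{\left(B \right)} = 113 - B$ ($D{\left(B \right)} = -4 - \left(-117 + B\right) = 113 - B$)
$R = 195$ ($R = 113 - -82 = 113 + 82 = 195$)
$\left(-3176761 + \left(973229 - -1304800\right)\right) + R = \left(-3176761 + \left(973229 - -1304800\right)\right) + 195 = \left(-3176761 + \left(973229 + 1304800\right)\right) + 195 = \left(-3176761 + 2278029\right) + 195 = -898732 + 195 = -898537$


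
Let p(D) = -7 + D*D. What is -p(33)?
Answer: -1082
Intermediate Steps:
p(D) = -7 + D²
-p(33) = -(-7 + 33²) = -(-7 + 1089) = -1*1082 = -1082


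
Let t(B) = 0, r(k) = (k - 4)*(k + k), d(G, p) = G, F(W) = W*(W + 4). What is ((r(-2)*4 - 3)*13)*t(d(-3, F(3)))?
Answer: 0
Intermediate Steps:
F(W) = W*(4 + W)
r(k) = 2*k*(-4 + k) (r(k) = (-4 + k)*(2*k) = 2*k*(-4 + k))
((r(-2)*4 - 3)*13)*t(d(-3, F(3))) = (((2*(-2)*(-4 - 2))*4 - 3)*13)*0 = (((2*(-2)*(-6))*4 - 3)*13)*0 = ((24*4 - 3)*13)*0 = ((96 - 3)*13)*0 = (93*13)*0 = 1209*0 = 0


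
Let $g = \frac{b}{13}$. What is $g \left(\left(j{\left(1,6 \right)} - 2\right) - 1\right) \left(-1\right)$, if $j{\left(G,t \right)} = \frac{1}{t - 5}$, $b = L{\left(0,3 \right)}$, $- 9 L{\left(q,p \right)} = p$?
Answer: $- \frac{2}{39} \approx -0.051282$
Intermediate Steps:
$L{\left(q,p \right)} = - \frac{p}{9}$
$b = - \frac{1}{3}$ ($b = \left(- \frac{1}{9}\right) 3 = - \frac{1}{3} \approx -0.33333$)
$j{\left(G,t \right)} = \frac{1}{-5 + t}$
$g = - \frac{1}{39}$ ($g = - \frac{1}{3 \cdot 13} = \left(- \frac{1}{3}\right) \frac{1}{13} = - \frac{1}{39} \approx -0.025641$)
$g \left(\left(j{\left(1,6 \right)} - 2\right) - 1\right) \left(-1\right) = - \frac{\left(\frac{1}{-5 + 6} - 2\right) - 1}{39} \left(-1\right) = - \frac{\left(1^{-1} - 2\right) - 1}{39} \left(-1\right) = - \frac{\left(1 - 2\right) - 1}{39} \left(-1\right) = - \frac{-1 - 1}{39} \left(-1\right) = \left(- \frac{1}{39}\right) \left(-2\right) \left(-1\right) = \frac{2}{39} \left(-1\right) = - \frac{2}{39}$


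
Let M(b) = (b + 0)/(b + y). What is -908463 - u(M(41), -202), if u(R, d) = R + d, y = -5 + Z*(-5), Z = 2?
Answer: -23614827/26 ≈ -9.0826e+5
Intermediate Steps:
y = -15 (y = -5 + 2*(-5) = -5 - 10 = -15)
M(b) = b/(-15 + b) (M(b) = (b + 0)/(b - 15) = b/(-15 + b))
-908463 - u(M(41), -202) = -908463 - (41/(-15 + 41) - 202) = -908463 - (41/26 - 202) = -908463 - 1*(-5211/26) = -908463 + 5211/26 = -23614827/26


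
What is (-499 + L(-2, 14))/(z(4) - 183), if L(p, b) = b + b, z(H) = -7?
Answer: 471/190 ≈ 2.4789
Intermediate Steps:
L(p, b) = 2*b
(-499 + L(-2, 14))/(z(4) - 183) = (-499 + 2*14)/(-7 - 183) = (-499 + 28)/(-190) = -471*(-1/190) = 471/190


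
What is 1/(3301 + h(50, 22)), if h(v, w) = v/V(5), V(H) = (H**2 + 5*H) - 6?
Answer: 22/72647 ≈ 0.00030283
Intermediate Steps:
V(H) = -6 + H**2 + 5*H
h(v, w) = v/44 (h(v, w) = v/(-6 + 5**2 + 5*5) = v/(-6 + 25 + 25) = v/44)
1/(3301 + h(50, 22)) = 1/(3301 + (1/44)*50) = 1/(3301 + 25/22) = 1/(72647/22) = 22/72647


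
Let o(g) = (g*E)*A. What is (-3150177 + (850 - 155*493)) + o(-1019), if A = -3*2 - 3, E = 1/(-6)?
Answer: -6454541/2 ≈ -3.2273e+6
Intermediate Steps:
E = -1/6 ≈ -0.16667
A = -9 (A = -6 - 3 = -9)
o(g) = 3*g/2 (o(g) = (g*(-1/6))*(-9) = -g/6*(-9) = 3*g/2)
(-3150177 + (850 - 155*493)) + o(-1019) = (-3150177 + (850 - 155*493)) + (3/2)*(-1019) = (-3150177 + (850 - 76415)) - 3057/2 = (-3150177 - 75565) - 3057/2 = -3225742 - 3057/2 = -6454541/2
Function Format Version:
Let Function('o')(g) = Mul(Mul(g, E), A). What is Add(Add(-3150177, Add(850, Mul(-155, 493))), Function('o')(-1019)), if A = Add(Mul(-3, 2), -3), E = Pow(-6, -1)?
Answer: Rational(-6454541, 2) ≈ -3.2273e+6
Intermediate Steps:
E = Rational(-1, 6) ≈ -0.16667
A = -9 (A = Add(-6, -3) = -9)
Function('o')(g) = Mul(Rational(3, 2), g) (Function('o')(g) = Mul(Mul(g, Rational(-1, 6)), -9) = Mul(Mul(Rational(-1, 6), g), -9) = Mul(Rational(3, 2), g))
Add(Add(-3150177, Add(850, Mul(-155, 493))), Function('o')(-1019)) = Add(Add(-3150177, Add(850, Mul(-155, 493))), Mul(Rational(3, 2), -1019)) = Add(Add(-3150177, Add(850, -76415)), Rational(-3057, 2)) = Add(Add(-3150177, -75565), Rational(-3057, 2)) = Add(-3225742, Rational(-3057, 2)) = Rational(-6454541, 2)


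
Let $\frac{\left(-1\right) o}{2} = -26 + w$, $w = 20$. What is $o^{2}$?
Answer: $144$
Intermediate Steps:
$o = 12$ ($o = - 2 \left(-26 + 20\right) = \left(-2\right) \left(-6\right) = 12$)
$o^{2} = 12^{2} = 144$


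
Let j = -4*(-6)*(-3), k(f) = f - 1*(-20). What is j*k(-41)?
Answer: 1512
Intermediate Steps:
k(f) = 20 + f (k(f) = f + 20 = 20 + f)
j = -72 (j = 24*(-3) = -72)
j*k(-41) = -72*(20 - 41) = -72*(-21) = 1512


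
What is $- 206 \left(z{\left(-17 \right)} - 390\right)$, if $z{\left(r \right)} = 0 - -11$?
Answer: $78074$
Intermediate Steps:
$z{\left(r \right)} = 11$ ($z{\left(r \right)} = 0 + 11 = 11$)
$- 206 \left(z{\left(-17 \right)} - 390\right) = - 206 \left(11 - 390\right) = \left(-206\right) \left(-379\right) = 78074$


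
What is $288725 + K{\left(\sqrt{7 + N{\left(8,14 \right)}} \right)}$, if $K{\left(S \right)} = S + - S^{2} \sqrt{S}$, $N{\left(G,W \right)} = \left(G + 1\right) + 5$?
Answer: $288725 + \sqrt{21} - 21 \sqrt[4]{21} \approx 2.8868 \cdot 10^{5}$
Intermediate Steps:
$N{\left(G,W \right)} = 6 + G$ ($N{\left(G,W \right)} = \left(1 + G\right) + 5 = 6 + G$)
$K{\left(S \right)} = S - S^{\frac{5}{2}}$
$288725 + K{\left(\sqrt{7 + N{\left(8,14 \right)}} \right)} = 288725 + \left(\sqrt{7 + \left(6 + 8\right)} - \left(\sqrt{7 + \left(6 + 8\right)}\right)^{\frac{5}{2}}\right) = 288725 + \left(\sqrt{7 + 14} - \left(\sqrt{7 + 14}\right)^{\frac{5}{2}}\right) = 288725 + \left(\sqrt{21} - \left(\sqrt{21}\right)^{\frac{5}{2}}\right) = 288725 + \left(\sqrt{21} - 21 \sqrt[4]{21}\right) = 288725 - \left(- \sqrt{21} + 21 \sqrt[4]{21}\right) = 288725 + \sqrt{21} - 21 \sqrt[4]{21}$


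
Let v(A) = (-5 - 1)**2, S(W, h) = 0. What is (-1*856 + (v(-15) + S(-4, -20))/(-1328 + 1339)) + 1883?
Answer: 11333/11 ≈ 1030.3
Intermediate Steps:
v(A) = 36 (v(A) = (-6)**2 = 36)
(-1*856 + (v(-15) + S(-4, -20))/(-1328 + 1339)) + 1883 = (-1*856 + (36 + 0)/(-1328 + 1339)) + 1883 = (-856 + 36/11) + 1883 = -9380/11 + 1883 = 11333/11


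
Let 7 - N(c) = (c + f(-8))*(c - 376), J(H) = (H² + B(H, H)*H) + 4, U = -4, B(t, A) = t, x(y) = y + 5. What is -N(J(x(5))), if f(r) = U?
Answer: -34407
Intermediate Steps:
x(y) = 5 + y
f(r) = -4
J(H) = 4 + 2*H² (J(H) = (H² + H*H) + 4 = (H² + H²) + 4 = 2*H² + 4 = 4 + 2*H²)
N(c) = 7 - (-376 + c)*(-4 + c) (N(c) = 7 - (c - 4)*(c - 376) = 7 - (-4 + c)*(-376 + c) = 7 - (-376 + c)*(-4 + c))
-N(J(x(5))) = -(-1497 - (4 + 2*(5 + 5)²)² + 380*(4 + 2*(5 + 5)²)) = -(-1497 - (4 + 2*10²)² + 380*(4 + 2*10²)) = -(-1497 - (4 + 2*100)² + 380*(4 + 2*100)) = -(-1497 - (4 + 200)² + 380*(4 + 200)) = -(-1497 - 1*204² + 380*204) = -(-1497 - 1*41616 + 77520) = -(-1497 - 41616 + 77520) = -1*34407 = -34407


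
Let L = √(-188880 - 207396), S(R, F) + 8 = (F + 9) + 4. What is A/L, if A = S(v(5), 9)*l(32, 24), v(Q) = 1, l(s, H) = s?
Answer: -224*I*√99069/99069 ≈ -0.71167*I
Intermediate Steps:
S(R, F) = 5 + F (S(R, F) = -8 + ((F + 9) + 4) = -8 + ((9 + F) + 4) = -8 + (13 + F) = 5 + F)
L = 2*I*√99069 (L = √(-396276) = 2*I*√99069 ≈ 629.5*I)
A = 448 (A = (5 + 9)*32 = 14*32 = 448)
A/L = 448/((2*I*√99069)) = 448*(-I*√99069/198138) = -224*I*√99069/99069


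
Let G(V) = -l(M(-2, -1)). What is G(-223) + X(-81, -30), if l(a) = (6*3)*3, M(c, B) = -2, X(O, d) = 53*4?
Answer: 158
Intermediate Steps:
X(O, d) = 212
l(a) = 54 (l(a) = 18*3 = 54)
G(V) = -54 (G(V) = -1*54 = -54)
G(-223) + X(-81, -30) = -54 + 212 = 158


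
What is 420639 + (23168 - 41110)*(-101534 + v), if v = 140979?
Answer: -707301551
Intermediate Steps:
420639 + (23168 - 41110)*(-101534 + v) = 420639 + (23168 - 41110)*(-101534 + 140979) = 420639 - 17942*39445 = 420639 - 707722190 = -707301551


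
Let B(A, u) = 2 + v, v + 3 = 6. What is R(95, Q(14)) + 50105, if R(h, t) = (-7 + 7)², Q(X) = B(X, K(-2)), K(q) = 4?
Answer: 50105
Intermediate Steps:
v = 3 (v = -3 + 6 = 3)
B(A, u) = 5 (B(A, u) = 2 + 3 = 5)
Q(X) = 5
R(h, t) = 0 (R(h, t) = 0² = 0)
R(95, Q(14)) + 50105 = 0 + 50105 = 50105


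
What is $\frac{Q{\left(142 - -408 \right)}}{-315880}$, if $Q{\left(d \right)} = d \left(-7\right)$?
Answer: $\frac{385}{31588} \approx 0.012188$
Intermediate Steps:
$Q{\left(d \right)} = - 7 d$
$\frac{Q{\left(142 - -408 \right)}}{-315880} = \frac{\left(-7\right) \left(142 - -408\right)}{-315880} = - 7 \left(142 + 408\right) \left(- \frac{1}{315880}\right) = \left(-7\right) 550 \left(- \frac{1}{315880}\right) = \left(-3850\right) \left(- \frac{1}{315880}\right) = \frac{385}{31588}$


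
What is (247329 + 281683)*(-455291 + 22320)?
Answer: -229046854652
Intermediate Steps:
(247329 + 281683)*(-455291 + 22320) = 529012*(-432971) = -229046854652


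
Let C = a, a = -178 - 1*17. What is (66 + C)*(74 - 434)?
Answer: 46440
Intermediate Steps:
a = -195 (a = -178 - 17 = -195)
C = -195
(66 + C)*(74 - 434) = (66 - 195)*(74 - 434) = -129*(-360) = 46440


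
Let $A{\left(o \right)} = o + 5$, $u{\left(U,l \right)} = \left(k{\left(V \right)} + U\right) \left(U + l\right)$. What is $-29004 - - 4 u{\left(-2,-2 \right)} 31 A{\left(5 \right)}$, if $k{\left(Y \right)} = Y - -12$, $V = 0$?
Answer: $-78604$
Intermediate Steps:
$k{\left(Y \right)} = 12 + Y$ ($k{\left(Y \right)} = Y + 12 = 12 + Y$)
$u{\left(U,l \right)} = \left(12 + U\right) \left(U + l\right)$ ($u{\left(U,l \right)} = \left(\left(12 + 0\right) + U\right) \left(U + l\right) = \left(12 + U\right) \left(U + l\right)$)
$A{\left(o \right)} = 5 + o$
$-29004 - - 4 u{\left(-2,-2 \right)} 31 A{\left(5 \right)} = -29004 - - 4 \left(\left(-2\right)^{2} + 12 \left(-2\right) + 12 \left(-2\right) - -4\right) 31 \left(5 + 5\right) = -29004 - - 4 \left(4 - 24 - 24 + 4\right) 31 \cdot 10 = -29004 - \left(-4\right) \left(-40\right) 31 \cdot 10 = -29004 - 160 \cdot 31 \cdot 10 = -29004 - 4960 \cdot 10 = -29004 - 49600 = -78604$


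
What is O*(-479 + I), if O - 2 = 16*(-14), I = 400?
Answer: 17538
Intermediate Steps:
O = -222 (O = 2 + 16*(-14) = 2 - 224 = -222)
O*(-479 + I) = -222*(-479 + 400) = -222*(-79) = 17538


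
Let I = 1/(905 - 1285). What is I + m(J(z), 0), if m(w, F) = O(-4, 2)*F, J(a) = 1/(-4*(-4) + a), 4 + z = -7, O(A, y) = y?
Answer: -1/380 ≈ -0.0026316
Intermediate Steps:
z = -11 (z = -4 - 7 = -11)
J(a) = 1/(16 + a)
I = -1/380 (I = 1/(-380) = -1/380 ≈ -0.0026316)
m(w, F) = 2*F
I + m(J(z), 0) = -1/380 + 2*0 = -1/380 + 0 = -1/380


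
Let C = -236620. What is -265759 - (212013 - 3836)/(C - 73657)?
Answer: -82458697066/310277 ≈ -2.6576e+5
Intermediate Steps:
-265759 - (212013 - 3836)/(C - 73657) = -265759 - (212013 - 3836)/(-236620 - 73657) = -265759 - 208177/(-310277) = -265759 - 208177*(-1)/310277 = -265759 - 1*(-208177/310277) = -265759 + 208177/310277 = -82458697066/310277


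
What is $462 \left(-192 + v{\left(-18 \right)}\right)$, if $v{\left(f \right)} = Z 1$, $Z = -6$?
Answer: $-91476$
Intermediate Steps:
$v{\left(f \right)} = -6$ ($v{\left(f \right)} = \left(-6\right) 1 = -6$)
$462 \left(-192 + v{\left(-18 \right)}\right) = 462 \left(-192 - 6\right) = 462 \left(-198\right) = -91476$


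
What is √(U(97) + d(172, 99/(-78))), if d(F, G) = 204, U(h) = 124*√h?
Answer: 2*√(51 + 31*√97) ≈ 37.753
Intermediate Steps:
√(U(97) + d(172, 99/(-78))) = √(124*√97 + 204) = √(204 + 124*√97)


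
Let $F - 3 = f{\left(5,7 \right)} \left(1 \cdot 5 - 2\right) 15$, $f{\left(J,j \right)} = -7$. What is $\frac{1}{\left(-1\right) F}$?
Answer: $\frac{1}{312} \approx 0.0032051$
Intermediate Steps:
$F = -312$ ($F = 3 - 7 \left(1 \cdot 5 - 2\right) 15 = 3 - 7 \left(5 - 2\right) 15 = 3 - 7 \cdot 3 \cdot 15 = 3 - 315 = -312$)
$\frac{1}{\left(-1\right) F} = \frac{1}{\left(-1\right) \left(-312\right)} = \frac{1}{312}$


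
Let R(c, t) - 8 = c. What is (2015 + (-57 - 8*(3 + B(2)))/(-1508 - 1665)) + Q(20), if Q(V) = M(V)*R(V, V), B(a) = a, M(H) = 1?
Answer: 6482536/3173 ≈ 2043.0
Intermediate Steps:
R(c, t) = 8 + c
Q(V) = 8 + V (Q(V) = 1*(8 + V) = 8 + V)
(2015 + (-57 - 8*(3 + B(2)))/(-1508 - 1665)) + Q(20) = (2015 + (-57 - 8*(3 + 2))/(-1508 - 1665)) + (8 + 20) = (2015 + (-57 - 8*5)/(-3173)) + 28 = (2015 + (-57 - 40)*(-1/3173)) + 28 = (2015 - 97*(-1/3173)) + 28 = (2015 + 97/3173) + 28 = 6393692/3173 + 28 = 6482536/3173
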